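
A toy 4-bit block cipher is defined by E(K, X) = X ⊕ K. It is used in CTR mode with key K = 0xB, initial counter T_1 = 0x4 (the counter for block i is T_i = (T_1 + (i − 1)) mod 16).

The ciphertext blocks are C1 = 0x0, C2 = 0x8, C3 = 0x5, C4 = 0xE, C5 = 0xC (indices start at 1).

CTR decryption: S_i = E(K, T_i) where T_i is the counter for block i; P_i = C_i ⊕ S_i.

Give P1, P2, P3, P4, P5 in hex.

P1 = 0xF, P2 = 0x6, P3 = 0x8, P4 = 0x2, P5 = 0xF

P1: T = 0x4, S = E(K, T) = 0xF; 0x0 ⊕ 0xF = 0xF.
P2: T = 0x5, S = E(K, T) = 0xE; 0x8 ⊕ 0xE = 0x6.
P3: T = 0x6, S = E(K, T) = 0xD; 0x5 ⊕ 0xD = 0x8.
P4: T = 0x7, S = E(K, T) = 0xC; 0xE ⊕ 0xC = 0x2.
P5: T = 0x8, S = E(K, T) = 0x3; 0xC ⊕ 0x3 = 0xF.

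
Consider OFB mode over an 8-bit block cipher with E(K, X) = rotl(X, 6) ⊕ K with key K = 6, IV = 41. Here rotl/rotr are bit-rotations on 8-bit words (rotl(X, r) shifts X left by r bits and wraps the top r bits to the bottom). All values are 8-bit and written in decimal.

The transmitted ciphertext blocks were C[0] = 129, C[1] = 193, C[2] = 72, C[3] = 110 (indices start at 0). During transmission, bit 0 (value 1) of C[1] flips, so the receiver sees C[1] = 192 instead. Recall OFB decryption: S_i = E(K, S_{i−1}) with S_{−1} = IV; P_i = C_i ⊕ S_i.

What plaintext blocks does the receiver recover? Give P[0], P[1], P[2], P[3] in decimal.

Only C[1] changed, to 192. In OFB, a change in C_i flips the same bit in P_i only; the keystream is unaffected. Decrypting the received ciphertext:
P[0]: S = E(K, 41) = 76; 129 ⊕ 76 = 205.
P[1]: S = E(K, 76) = 21; 192 ⊕ 21 = 213.
P[2]: S = E(K, 21) = 67; 72 ⊕ 67 = 11.
P[3]: S = E(K, 67) = 214; 110 ⊕ 214 = 184.
Blocks that differ from the original plaintext: P[1].

P[0] = 205, P[1] = 213, P[2] = 11, P[3] = 184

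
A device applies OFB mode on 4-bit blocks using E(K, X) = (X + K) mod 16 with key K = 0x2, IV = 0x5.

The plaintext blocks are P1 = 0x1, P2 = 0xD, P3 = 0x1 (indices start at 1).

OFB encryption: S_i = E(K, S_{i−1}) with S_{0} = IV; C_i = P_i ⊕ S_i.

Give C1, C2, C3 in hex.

C1 = 0x6, C2 = 0x4, C3 = 0xA

C1: S = E(K, 0x5) = 0x7; 0x1 ⊕ 0x7 = 0x6.
C2: S = E(K, 0x7) = 0x9; 0xD ⊕ 0x9 = 0x4.
C3: S = E(K, 0x9) = 0xB; 0x1 ⊕ 0xB = 0xA.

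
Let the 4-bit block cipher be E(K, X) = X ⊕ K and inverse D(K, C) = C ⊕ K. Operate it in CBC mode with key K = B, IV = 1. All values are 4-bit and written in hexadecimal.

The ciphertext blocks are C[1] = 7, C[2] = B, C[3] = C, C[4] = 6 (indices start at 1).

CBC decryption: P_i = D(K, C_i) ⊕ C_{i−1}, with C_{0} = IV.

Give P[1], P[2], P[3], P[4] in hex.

P[1]: D(K, 7) = C; C ⊕ 1 = D.
P[2]: D(K, B) = 0; 0 ⊕ 7 = 7.
P[3]: D(K, C) = 7; 7 ⊕ B = C.
P[4]: D(K, 6) = D; D ⊕ C = 1.

P[1] = D, P[2] = 7, P[3] = C, P[4] = 1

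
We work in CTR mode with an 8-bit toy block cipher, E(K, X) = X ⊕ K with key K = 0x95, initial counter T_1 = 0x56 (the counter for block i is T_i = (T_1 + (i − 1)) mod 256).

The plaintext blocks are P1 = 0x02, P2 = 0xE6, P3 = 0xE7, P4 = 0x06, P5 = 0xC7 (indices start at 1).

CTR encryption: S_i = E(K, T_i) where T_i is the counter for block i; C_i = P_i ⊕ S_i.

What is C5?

C5 = 0x08

C1: T = 0x56, S = E(K, T) = 0xC3; 0x02 ⊕ 0xC3 = 0xC1.
C2: T = 0x57, S = E(K, T) = 0xC2; 0xE6 ⊕ 0xC2 = 0x24.
C3: T = 0x58, S = E(K, T) = 0xCD; 0xE7 ⊕ 0xCD = 0x2A.
C4: T = 0x59, S = E(K, T) = 0xCC; 0x06 ⊕ 0xCC = 0xCA.
C5: T = 0x5A, S = E(K, T) = 0xCF; 0xC7 ⊕ 0xCF = 0x08.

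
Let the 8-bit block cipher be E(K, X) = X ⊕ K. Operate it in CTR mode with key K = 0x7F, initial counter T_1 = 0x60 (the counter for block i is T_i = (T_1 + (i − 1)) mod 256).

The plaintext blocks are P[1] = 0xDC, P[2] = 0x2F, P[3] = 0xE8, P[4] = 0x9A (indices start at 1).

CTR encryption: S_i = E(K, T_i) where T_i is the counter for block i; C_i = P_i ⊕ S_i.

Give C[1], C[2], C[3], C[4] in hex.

C[1]: T = 0x60, S = E(K, T) = 0x1F; 0xDC ⊕ 0x1F = 0xC3.
C[2]: T = 0x61, S = E(K, T) = 0x1E; 0x2F ⊕ 0x1E = 0x31.
C[3]: T = 0x62, S = E(K, T) = 0x1D; 0xE8 ⊕ 0x1D = 0xF5.
C[4]: T = 0x63, S = E(K, T) = 0x1C; 0x9A ⊕ 0x1C = 0x86.

C[1] = 0xC3, C[2] = 0x31, C[3] = 0xF5, C[4] = 0x86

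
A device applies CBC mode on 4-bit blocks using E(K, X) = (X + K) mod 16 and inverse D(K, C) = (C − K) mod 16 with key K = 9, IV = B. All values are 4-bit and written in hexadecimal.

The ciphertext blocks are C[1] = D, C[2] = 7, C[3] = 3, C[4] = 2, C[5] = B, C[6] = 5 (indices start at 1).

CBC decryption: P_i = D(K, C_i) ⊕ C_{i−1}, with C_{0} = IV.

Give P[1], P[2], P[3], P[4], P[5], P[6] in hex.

P[1]: D(K, D) = 4; 4 ⊕ B = F.
P[2]: D(K, 7) = E; E ⊕ D = 3.
P[3]: D(K, 3) = A; A ⊕ 7 = D.
P[4]: D(K, 2) = 9; 9 ⊕ 3 = A.
P[5]: D(K, B) = 2; 2 ⊕ 2 = 0.
P[6]: D(K, 5) = C; C ⊕ B = 7.

P[1] = F, P[2] = 3, P[3] = D, P[4] = A, P[5] = 0, P[6] = 7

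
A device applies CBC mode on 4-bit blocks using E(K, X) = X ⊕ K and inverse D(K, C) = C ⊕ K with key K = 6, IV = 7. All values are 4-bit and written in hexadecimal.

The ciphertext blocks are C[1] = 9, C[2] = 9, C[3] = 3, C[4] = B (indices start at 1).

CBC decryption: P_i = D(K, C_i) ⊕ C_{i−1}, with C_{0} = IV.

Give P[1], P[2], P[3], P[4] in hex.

P[1] = 8, P[2] = 6, P[3] = C, P[4] = E

P[1]: D(K, 9) = F; F ⊕ 7 = 8.
P[2]: D(K, 9) = F; F ⊕ 9 = 6.
P[3]: D(K, 3) = 5; 5 ⊕ 9 = C.
P[4]: D(K, B) = D; D ⊕ 3 = E.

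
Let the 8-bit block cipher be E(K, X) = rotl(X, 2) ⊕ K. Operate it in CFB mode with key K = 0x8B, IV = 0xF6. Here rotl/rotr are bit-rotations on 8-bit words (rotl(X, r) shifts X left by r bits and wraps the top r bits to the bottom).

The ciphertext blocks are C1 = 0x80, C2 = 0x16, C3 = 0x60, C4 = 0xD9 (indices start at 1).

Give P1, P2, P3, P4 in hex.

CFB decryption: P_i = C_i ⊕ E(K, C_{i−1}), with C_{0} = IV.
P1: E(K, 0xF6) = 0x50; 0x80 ⊕ 0x50 = 0xD0.
P2: E(K, 0x80) = 0x89; 0x16 ⊕ 0x89 = 0x9F.
P3: E(K, 0x16) = 0xD3; 0x60 ⊕ 0xD3 = 0xB3.
P4: E(K, 0x60) = 0x0A; 0xD9 ⊕ 0x0A = 0xD3.

P1 = 0xD0, P2 = 0x9F, P3 = 0xB3, P4 = 0xD3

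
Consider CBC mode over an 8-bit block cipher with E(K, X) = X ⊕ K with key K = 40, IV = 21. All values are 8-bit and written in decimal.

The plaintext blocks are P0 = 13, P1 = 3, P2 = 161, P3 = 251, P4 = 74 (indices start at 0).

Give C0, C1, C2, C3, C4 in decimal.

C0 = 48, C1 = 27, C2 = 146, C3 = 65, C4 = 35

CBC encryption: C_i = E(K, P_i ⊕ C_{i−1}), with C_{−1} = IV.
C0: P0 ⊕ 21 = 24; E(K, 24) = 48.
C1: P1 ⊕ 48 = 51; E(K, 51) = 27.
C2: P2 ⊕ 27 = 186; E(K, 186) = 146.
C3: P3 ⊕ 146 = 105; E(K, 105) = 65.
C4: P4 ⊕ 65 = 11; E(K, 11) = 35.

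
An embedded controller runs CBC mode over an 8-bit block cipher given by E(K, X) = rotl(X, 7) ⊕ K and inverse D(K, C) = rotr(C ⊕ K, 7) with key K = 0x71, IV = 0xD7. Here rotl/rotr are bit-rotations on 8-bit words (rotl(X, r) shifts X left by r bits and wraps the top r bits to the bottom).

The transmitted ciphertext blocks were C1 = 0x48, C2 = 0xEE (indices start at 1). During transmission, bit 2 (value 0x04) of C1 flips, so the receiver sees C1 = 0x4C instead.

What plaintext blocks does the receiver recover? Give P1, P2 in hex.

CBC decryption: P_i = D(K, C_i) ⊕ C_{i−1}, with C_{0} = IV.
Only C1 changed, to 0x4C. In CBC, a change in C_i garbles P_i and flips the same bit in P_{i+1}. Decrypting the received ciphertext:
P1: D(K, 0x4C) = 0x7A; 0x7A ⊕ 0xD7 = 0xAD.
P2: D(K, 0xEE) = 0x3F; 0x3F ⊕ 0x4C = 0x73.
Blocks that differ from the original plaintext: P1, P2.

P1 = 0xAD, P2 = 0x73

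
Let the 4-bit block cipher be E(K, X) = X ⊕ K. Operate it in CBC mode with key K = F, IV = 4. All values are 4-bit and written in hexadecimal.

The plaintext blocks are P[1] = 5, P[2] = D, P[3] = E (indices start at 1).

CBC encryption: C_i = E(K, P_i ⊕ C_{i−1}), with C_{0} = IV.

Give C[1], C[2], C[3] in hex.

C[1]: P[1] ⊕ 4 = 1; E(K, 1) = E.
C[2]: P[2] ⊕ E = 3; E(K, 3) = C.
C[3]: P[3] ⊕ C = 2; E(K, 2) = D.

C[1] = E, C[2] = C, C[3] = D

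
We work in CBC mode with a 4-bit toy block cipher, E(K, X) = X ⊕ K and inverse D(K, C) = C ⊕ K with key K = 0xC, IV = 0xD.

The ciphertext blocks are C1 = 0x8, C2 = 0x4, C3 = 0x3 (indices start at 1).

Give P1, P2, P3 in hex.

CBC decryption: P_i = D(K, C_i) ⊕ C_{i−1}, with C_{0} = IV.
P1: D(K, 0x8) = 0x4; 0x4 ⊕ 0xD = 0x9.
P2: D(K, 0x4) = 0x8; 0x8 ⊕ 0x8 = 0x0.
P3: D(K, 0x3) = 0xF; 0xF ⊕ 0x4 = 0xB.

P1 = 0x9, P2 = 0x0, P3 = 0xB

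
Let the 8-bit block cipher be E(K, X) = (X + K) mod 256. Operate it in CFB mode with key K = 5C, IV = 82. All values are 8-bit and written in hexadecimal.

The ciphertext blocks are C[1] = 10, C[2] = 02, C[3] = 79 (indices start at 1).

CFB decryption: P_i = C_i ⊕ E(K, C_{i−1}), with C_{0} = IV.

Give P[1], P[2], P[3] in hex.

P[1] = CE, P[2] = 6E, P[3] = 27

P[1]: E(K, 82) = DE; 10 ⊕ DE = CE.
P[2]: E(K, 10) = 6C; 02 ⊕ 6C = 6E.
P[3]: E(K, 02) = 5E; 79 ⊕ 5E = 27.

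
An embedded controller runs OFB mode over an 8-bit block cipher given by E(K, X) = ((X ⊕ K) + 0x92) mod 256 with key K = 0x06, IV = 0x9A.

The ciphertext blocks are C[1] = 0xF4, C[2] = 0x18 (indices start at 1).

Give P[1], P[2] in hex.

OFB decryption: S_i = E(K, S_{i−1}) with S_{0} = IV; P_i = C_i ⊕ S_i.
P[1]: S = E(K, 0x9A) = 0x2E; 0xF4 ⊕ 0x2E = 0xDA.
P[2]: S = E(K, 0x2E) = 0xBA; 0x18 ⊕ 0xBA = 0xA2.

P[1] = 0xDA, P[2] = 0xA2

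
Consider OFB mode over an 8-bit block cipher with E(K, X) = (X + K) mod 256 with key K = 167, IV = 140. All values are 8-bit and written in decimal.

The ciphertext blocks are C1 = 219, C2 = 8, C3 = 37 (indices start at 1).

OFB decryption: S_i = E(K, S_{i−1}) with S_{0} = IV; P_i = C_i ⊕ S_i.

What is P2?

P2 = 210

P1: S = E(K, 140) = 51; 219 ⊕ 51 = 232.
P2: S = E(K, 51) = 218; 8 ⊕ 218 = 210.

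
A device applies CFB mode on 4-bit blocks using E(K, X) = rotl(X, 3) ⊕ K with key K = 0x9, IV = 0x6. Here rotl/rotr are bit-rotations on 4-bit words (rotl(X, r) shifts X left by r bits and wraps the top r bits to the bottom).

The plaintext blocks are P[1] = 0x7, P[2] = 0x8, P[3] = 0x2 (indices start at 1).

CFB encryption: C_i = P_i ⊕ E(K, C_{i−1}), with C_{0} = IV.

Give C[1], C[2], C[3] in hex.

C[1]: E(K, 0x6) = 0xA; 0x7 ⊕ 0xA = 0xD.
C[2]: E(K, 0xD) = 0x7; 0x8 ⊕ 0x7 = 0xF.
C[3]: E(K, 0xF) = 0x6; 0x2 ⊕ 0x6 = 0x4.

C[1] = 0xD, C[2] = 0xF, C[3] = 0x4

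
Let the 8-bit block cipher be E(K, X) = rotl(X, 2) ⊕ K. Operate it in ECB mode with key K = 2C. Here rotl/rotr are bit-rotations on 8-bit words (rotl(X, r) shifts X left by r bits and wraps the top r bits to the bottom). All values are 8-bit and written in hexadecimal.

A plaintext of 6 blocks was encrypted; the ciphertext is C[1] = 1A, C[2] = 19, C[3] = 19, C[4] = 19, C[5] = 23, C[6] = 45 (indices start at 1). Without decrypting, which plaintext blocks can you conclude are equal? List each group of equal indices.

P[2] = P[3] = P[4]

ECB encrypts each block independently with the same key, so equal ciphertext blocks imply equal plaintext blocks.
C[2] = C[3] = C[4] = 19, so P[2] = P[3] = P[4].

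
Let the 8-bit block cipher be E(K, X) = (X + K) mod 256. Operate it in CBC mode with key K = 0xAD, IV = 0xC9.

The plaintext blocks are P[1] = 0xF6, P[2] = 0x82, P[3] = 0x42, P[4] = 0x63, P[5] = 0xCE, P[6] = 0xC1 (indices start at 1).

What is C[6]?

C[6] = 0xF5

CBC encryption: C_i = E(K, P_i ⊕ C_{i−1}), with C_{0} = IV.
C[1]: P[1] ⊕ 0xC9 = 0x3F; E(K, 0x3F) = 0xEC.
C[2]: P[2] ⊕ 0xEC = 0x6E; E(K, 0x6E) = 0x1B.
C[3]: P[3] ⊕ 0x1B = 0x59; E(K, 0x59) = 0x06.
C[4]: P[4] ⊕ 0x06 = 0x65; E(K, 0x65) = 0x12.
C[5]: P[5] ⊕ 0x12 = 0xDC; E(K, 0xDC) = 0x89.
C[6]: P[6] ⊕ 0x89 = 0x48; E(K, 0x48) = 0xF5.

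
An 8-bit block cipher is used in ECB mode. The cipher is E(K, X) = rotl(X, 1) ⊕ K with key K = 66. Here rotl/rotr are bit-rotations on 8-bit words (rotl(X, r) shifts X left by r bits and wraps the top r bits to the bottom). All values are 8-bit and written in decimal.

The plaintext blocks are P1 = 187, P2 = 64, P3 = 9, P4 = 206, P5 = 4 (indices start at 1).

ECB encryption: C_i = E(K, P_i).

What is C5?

C5: E(K, 4) = 74.

C5 = 74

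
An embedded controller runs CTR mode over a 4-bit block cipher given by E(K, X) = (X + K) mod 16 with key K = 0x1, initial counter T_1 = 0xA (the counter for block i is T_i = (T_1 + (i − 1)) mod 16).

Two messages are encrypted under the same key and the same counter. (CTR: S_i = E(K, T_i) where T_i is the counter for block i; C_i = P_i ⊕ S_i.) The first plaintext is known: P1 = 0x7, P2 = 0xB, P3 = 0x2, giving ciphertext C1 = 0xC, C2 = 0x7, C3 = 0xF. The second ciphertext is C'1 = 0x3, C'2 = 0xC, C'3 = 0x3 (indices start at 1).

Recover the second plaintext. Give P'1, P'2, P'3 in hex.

In CTR with a reused counter, both messages share the same keystream S_i, so C_i ⊕ C'_i = P_i ⊕ P'_i and thus P'_i = P_i ⊕ C_i ⊕ C'_i.
P'1: 0x7 ⊕ 0xC ⊕ 0x3 = 0x8.
P'2: 0xB ⊕ 0x7 ⊕ 0xC = 0x0.
P'3: 0x2 ⊕ 0xF ⊕ 0x3 = 0xE.

P'1 = 0x8, P'2 = 0x0, P'3 = 0xE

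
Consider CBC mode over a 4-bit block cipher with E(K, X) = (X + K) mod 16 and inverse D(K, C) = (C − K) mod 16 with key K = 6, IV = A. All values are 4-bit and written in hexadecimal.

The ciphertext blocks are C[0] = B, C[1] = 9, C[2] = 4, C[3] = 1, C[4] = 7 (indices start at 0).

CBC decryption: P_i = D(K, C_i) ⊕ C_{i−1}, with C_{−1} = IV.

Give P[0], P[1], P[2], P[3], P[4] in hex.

P[0] = F, P[1] = 8, P[2] = 7, P[3] = F, P[4] = 0

P[0]: D(K, B) = 5; 5 ⊕ A = F.
P[1]: D(K, 9) = 3; 3 ⊕ B = 8.
P[2]: D(K, 4) = E; E ⊕ 9 = 7.
P[3]: D(K, 1) = B; B ⊕ 4 = F.
P[4]: D(K, 7) = 1; 1 ⊕ 1 = 0.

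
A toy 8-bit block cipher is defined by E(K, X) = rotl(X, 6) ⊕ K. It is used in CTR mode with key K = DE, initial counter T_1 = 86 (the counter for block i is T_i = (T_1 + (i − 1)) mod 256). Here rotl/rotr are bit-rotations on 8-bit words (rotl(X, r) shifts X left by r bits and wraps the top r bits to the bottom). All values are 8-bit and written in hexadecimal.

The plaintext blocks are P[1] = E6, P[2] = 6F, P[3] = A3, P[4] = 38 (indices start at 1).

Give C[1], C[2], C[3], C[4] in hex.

CTR encryption: S_i = E(K, T_i) where T_i is the counter for block i; C_i = P_i ⊕ S_i.
C[1]: T = 86, S = E(K, T) = 7F; E6 ⊕ 7F = 99.
C[2]: T = 87, S = E(K, T) = 3F; 6F ⊕ 3F = 50.
C[3]: T = 88, S = E(K, T) = FC; A3 ⊕ FC = 5F.
C[4]: T = 89, S = E(K, T) = BC; 38 ⊕ BC = 84.

C[1] = 99, C[2] = 50, C[3] = 5F, C[4] = 84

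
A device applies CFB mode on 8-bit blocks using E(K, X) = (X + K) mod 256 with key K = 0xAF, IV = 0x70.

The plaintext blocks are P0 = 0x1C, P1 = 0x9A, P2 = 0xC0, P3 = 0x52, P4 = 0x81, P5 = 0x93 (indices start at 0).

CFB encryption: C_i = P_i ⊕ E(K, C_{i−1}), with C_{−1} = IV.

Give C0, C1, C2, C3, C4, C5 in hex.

C0 = 0x03, C1 = 0x28, C2 = 0x17, C3 = 0x94, C4 = 0xC2, C5 = 0xE2

C0: E(K, 0x70) = 0x1F; 0x1C ⊕ 0x1F = 0x03.
C1: E(K, 0x03) = 0xB2; 0x9A ⊕ 0xB2 = 0x28.
C2: E(K, 0x28) = 0xD7; 0xC0 ⊕ 0xD7 = 0x17.
C3: E(K, 0x17) = 0xC6; 0x52 ⊕ 0xC6 = 0x94.
C4: E(K, 0x94) = 0x43; 0x81 ⊕ 0x43 = 0xC2.
C5: E(K, 0xC2) = 0x71; 0x93 ⊕ 0x71 = 0xE2.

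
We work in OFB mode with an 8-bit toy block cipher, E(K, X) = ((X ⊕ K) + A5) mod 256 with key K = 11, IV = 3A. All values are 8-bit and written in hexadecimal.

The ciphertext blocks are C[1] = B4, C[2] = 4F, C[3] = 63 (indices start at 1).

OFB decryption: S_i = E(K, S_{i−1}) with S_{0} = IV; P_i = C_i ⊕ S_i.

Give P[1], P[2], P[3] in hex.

P[1]: S = E(K, 3A) = D0; B4 ⊕ D0 = 64.
P[2]: S = E(K, D0) = 66; 4F ⊕ 66 = 29.
P[3]: S = E(K, 66) = 1C; 63 ⊕ 1C = 7F.

P[1] = 64, P[2] = 29, P[3] = 7F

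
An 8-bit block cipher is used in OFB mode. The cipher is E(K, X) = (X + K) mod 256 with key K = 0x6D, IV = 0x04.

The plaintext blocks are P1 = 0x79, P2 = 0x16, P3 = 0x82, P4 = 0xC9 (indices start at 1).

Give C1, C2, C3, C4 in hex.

C1 = 0x08, C2 = 0xC8, C3 = 0xC9, C4 = 0x71

OFB encryption: S_i = E(K, S_{i−1}) with S_{0} = IV; C_i = P_i ⊕ S_i.
C1: S = E(K, 0x04) = 0x71; 0x79 ⊕ 0x71 = 0x08.
C2: S = E(K, 0x71) = 0xDE; 0x16 ⊕ 0xDE = 0xC8.
C3: S = E(K, 0xDE) = 0x4B; 0x82 ⊕ 0x4B = 0xC9.
C4: S = E(K, 0x4B) = 0xB8; 0xC9 ⊕ 0xB8 = 0x71.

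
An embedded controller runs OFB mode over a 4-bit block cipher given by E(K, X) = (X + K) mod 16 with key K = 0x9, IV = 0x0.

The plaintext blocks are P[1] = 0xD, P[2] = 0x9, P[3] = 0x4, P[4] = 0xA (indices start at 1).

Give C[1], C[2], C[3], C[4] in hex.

C[1] = 0x4, C[2] = 0xB, C[3] = 0xF, C[4] = 0xE

OFB encryption: S_i = E(K, S_{i−1}) with S_{0} = IV; C_i = P_i ⊕ S_i.
C[1]: S = E(K, 0x0) = 0x9; 0xD ⊕ 0x9 = 0x4.
C[2]: S = E(K, 0x9) = 0x2; 0x9 ⊕ 0x2 = 0xB.
C[3]: S = E(K, 0x2) = 0xB; 0x4 ⊕ 0xB = 0xF.
C[4]: S = E(K, 0xB) = 0x4; 0xA ⊕ 0x4 = 0xE.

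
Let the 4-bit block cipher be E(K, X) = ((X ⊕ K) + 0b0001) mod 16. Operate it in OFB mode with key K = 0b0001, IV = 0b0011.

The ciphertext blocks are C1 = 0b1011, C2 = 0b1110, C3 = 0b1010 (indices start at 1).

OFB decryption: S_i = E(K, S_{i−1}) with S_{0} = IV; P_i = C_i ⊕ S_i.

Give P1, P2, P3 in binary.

P1: S = E(K, 0b0011) = 0b0011; 0b1011 ⊕ 0b0011 = 0b1000.
P2: S = E(K, 0b0011) = 0b0011; 0b1110 ⊕ 0b0011 = 0b1101.
P3: S = E(K, 0b0011) = 0b0011; 0b1010 ⊕ 0b0011 = 0b1001.

P1 = 0b1000, P2 = 0b1101, P3 = 0b1001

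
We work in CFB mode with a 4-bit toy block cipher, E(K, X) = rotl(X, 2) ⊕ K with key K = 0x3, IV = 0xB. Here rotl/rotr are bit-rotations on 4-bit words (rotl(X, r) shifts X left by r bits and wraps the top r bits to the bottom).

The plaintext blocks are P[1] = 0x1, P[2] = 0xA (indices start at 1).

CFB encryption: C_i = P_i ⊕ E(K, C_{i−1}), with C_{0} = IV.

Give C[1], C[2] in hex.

C[1]: E(K, 0xB) = 0xD; 0x1 ⊕ 0xD = 0xC.
C[2]: E(K, 0xC) = 0x0; 0xA ⊕ 0x0 = 0xA.

C[1] = 0xC, C[2] = 0xA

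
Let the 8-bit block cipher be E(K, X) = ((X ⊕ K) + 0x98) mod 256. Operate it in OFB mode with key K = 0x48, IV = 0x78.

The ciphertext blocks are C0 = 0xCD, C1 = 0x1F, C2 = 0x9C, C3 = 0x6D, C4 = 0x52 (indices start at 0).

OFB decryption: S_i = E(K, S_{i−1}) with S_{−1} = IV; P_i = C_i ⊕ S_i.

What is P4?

P4 = 0x5A

P0: S = E(K, 0x78) = 0xC8; 0xCD ⊕ 0xC8 = 0x05.
P1: S = E(K, 0xC8) = 0x18; 0x1F ⊕ 0x18 = 0x07.
P2: S = E(K, 0x18) = 0xE8; 0x9C ⊕ 0xE8 = 0x74.
P3: S = E(K, 0xE8) = 0x38; 0x6D ⊕ 0x38 = 0x55.
P4: S = E(K, 0x38) = 0x08; 0x52 ⊕ 0x08 = 0x5A.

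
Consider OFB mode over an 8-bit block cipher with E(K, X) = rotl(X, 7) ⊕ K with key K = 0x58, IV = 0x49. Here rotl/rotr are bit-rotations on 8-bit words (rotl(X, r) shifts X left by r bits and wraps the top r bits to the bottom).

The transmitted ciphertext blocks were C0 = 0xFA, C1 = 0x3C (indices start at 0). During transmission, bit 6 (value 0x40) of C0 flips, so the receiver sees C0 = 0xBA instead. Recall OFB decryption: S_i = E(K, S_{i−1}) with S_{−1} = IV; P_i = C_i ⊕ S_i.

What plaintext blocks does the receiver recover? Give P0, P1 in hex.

P0 = 0x46, P1 = 0x1A

Only C0 changed, to 0xBA. In OFB, a change in C_i flips the same bit in P_i only; the keystream is unaffected. Decrypting the received ciphertext:
P0: S = E(K, 0x49) = 0xFC; 0xBA ⊕ 0xFC = 0x46.
P1: S = E(K, 0xFC) = 0x26; 0x3C ⊕ 0x26 = 0x1A.
Blocks that differ from the original plaintext: P0.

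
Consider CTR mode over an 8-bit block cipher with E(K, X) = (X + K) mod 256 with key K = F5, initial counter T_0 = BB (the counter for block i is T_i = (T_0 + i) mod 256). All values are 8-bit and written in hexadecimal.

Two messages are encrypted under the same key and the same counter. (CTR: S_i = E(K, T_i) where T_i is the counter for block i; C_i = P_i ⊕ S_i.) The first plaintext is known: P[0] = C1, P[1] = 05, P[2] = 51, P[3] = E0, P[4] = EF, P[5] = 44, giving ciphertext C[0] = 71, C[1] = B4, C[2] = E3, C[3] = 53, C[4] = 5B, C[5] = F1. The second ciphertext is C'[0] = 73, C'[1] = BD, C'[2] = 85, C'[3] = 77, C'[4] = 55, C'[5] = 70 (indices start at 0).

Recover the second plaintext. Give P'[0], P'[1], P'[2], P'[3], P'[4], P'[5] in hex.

In CTR with a reused counter, both messages share the same keystream S_i, so C_i ⊕ C'_i = P_i ⊕ P'_i and thus P'_i = P_i ⊕ C_i ⊕ C'_i.
P'[0]: C1 ⊕ 71 ⊕ 73 = C3.
P'[1]: 05 ⊕ B4 ⊕ BD = 0C.
P'[2]: 51 ⊕ E3 ⊕ 85 = 37.
P'[3]: E0 ⊕ 53 ⊕ 77 = C4.
P'[4]: EF ⊕ 5B ⊕ 55 = E1.
P'[5]: 44 ⊕ F1 ⊕ 70 = C5.

P'[0] = C3, P'[1] = 0C, P'[2] = 37, P'[3] = C4, P'[4] = E1, P'[5] = C5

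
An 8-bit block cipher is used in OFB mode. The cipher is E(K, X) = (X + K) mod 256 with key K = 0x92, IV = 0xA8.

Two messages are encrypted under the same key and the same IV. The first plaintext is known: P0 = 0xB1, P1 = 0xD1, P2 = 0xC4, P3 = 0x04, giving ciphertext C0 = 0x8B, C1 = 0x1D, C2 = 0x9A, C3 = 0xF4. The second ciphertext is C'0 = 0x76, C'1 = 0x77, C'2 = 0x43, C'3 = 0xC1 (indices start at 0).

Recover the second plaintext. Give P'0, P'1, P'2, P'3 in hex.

In OFB with a reused IV, both messages share the same keystream S_i, so C_i ⊕ C'_i = P_i ⊕ P'_i and thus P'_i = P_i ⊕ C_i ⊕ C'_i.
P'0: 0xB1 ⊕ 0x8B ⊕ 0x76 = 0x4C.
P'1: 0xD1 ⊕ 0x1D ⊕ 0x77 = 0xBB.
P'2: 0xC4 ⊕ 0x9A ⊕ 0x43 = 0x1D.
P'3: 0x04 ⊕ 0xF4 ⊕ 0xC1 = 0x31.

P'0 = 0x4C, P'1 = 0xBB, P'2 = 0x1D, P'3 = 0x31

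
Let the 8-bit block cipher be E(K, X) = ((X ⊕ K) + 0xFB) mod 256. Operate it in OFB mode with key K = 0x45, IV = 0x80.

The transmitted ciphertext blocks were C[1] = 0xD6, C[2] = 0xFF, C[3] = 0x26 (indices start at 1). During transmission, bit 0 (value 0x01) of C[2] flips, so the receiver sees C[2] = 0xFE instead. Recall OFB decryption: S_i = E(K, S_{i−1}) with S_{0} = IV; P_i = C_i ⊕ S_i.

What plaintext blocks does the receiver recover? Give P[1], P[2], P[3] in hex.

P[1] = 0x16, P[2] = 0x7E, P[3] = 0xE6

Only C[2] changed, to 0xFE. In OFB, a change in C_i flips the same bit in P_i only; the keystream is unaffected. Decrypting the received ciphertext:
P[1]: S = E(K, 0x80) = 0xC0; 0xD6 ⊕ 0xC0 = 0x16.
P[2]: S = E(K, 0xC0) = 0x80; 0xFE ⊕ 0x80 = 0x7E.
P[3]: S = E(K, 0x80) = 0xC0; 0x26 ⊕ 0xC0 = 0xE6.
Blocks that differ from the original plaintext: P[2].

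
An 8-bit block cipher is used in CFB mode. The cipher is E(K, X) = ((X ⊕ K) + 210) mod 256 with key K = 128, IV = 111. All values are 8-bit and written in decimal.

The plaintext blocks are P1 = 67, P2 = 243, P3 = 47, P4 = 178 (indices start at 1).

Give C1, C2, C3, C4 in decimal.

C1 = 130, C2 = 39, C3 = 86, C4 = 26

CFB encryption: C_i = P_i ⊕ E(K, C_{i−1}), with C_{0} = IV.
C1: E(K, 111) = 193; 67 ⊕ 193 = 130.
C2: E(K, 130) = 212; 243 ⊕ 212 = 39.
C3: E(K, 39) = 121; 47 ⊕ 121 = 86.
C4: E(K, 86) = 168; 178 ⊕ 168 = 26.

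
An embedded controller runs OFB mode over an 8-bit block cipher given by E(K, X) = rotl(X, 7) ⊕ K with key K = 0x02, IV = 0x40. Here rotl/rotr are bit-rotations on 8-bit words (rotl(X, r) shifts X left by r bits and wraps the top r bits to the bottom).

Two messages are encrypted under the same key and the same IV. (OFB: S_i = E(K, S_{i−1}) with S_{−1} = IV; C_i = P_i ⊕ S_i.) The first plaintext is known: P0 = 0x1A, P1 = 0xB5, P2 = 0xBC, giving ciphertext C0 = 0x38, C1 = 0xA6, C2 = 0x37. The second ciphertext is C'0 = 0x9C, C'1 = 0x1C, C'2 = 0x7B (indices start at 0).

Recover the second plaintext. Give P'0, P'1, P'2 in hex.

In OFB with a reused IV, both messages share the same keystream S_i, so C_i ⊕ C'_i = P_i ⊕ P'_i and thus P'_i = P_i ⊕ C_i ⊕ C'_i.
P'0: 0x1A ⊕ 0x38 ⊕ 0x9C = 0xBE.
P'1: 0xB5 ⊕ 0xA6 ⊕ 0x1C = 0x0F.
P'2: 0xBC ⊕ 0x37 ⊕ 0x7B = 0xF0.

P'0 = 0xBE, P'1 = 0x0F, P'2 = 0xF0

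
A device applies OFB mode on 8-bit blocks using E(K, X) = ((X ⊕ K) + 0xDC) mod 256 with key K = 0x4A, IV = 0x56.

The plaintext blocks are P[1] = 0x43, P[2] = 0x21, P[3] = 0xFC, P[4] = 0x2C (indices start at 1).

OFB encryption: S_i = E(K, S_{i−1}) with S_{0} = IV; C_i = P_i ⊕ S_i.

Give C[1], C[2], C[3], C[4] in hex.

C[1] = 0xBB, C[2] = 0xAF, C[3] = 0x5C, C[4] = 0xEA

C[1]: S = E(K, 0x56) = 0xF8; 0x43 ⊕ 0xF8 = 0xBB.
C[2]: S = E(K, 0xF8) = 0x8E; 0x21 ⊕ 0x8E = 0xAF.
C[3]: S = E(K, 0x8E) = 0xA0; 0xFC ⊕ 0xA0 = 0x5C.
C[4]: S = E(K, 0xA0) = 0xC6; 0x2C ⊕ 0xC6 = 0xEA.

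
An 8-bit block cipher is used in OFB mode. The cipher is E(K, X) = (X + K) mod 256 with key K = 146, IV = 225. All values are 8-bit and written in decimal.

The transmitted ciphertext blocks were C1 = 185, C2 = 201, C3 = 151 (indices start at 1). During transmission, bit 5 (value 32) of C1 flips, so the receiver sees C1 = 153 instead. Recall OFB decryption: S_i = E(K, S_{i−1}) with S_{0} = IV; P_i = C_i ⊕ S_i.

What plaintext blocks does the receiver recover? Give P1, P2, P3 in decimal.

Only C1 changed, to 153. In OFB, a change in C_i flips the same bit in P_i only; the keystream is unaffected. Decrypting the received ciphertext:
P1: S = E(K, 225) = 115; 153 ⊕ 115 = 234.
P2: S = E(K, 115) = 5; 201 ⊕ 5 = 204.
P3: S = E(K, 5) = 151; 151 ⊕ 151 = 0.
Blocks that differ from the original plaintext: P1.

P1 = 234, P2 = 204, P3 = 0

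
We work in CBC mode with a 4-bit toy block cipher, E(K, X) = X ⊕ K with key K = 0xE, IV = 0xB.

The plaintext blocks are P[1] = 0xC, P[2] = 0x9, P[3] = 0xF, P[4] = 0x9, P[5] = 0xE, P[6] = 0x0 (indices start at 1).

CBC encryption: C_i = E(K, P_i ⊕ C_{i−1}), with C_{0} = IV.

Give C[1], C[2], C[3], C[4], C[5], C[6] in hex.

C[1] = 0x9, C[2] = 0xE, C[3] = 0xF, C[4] = 0x8, C[5] = 0x8, C[6] = 0x6

C[1]: P[1] ⊕ 0xB = 0x7; E(K, 0x7) = 0x9.
C[2]: P[2] ⊕ 0x9 = 0x0; E(K, 0x0) = 0xE.
C[3]: P[3] ⊕ 0xE = 0x1; E(K, 0x1) = 0xF.
C[4]: P[4] ⊕ 0xF = 0x6; E(K, 0x6) = 0x8.
C[5]: P[5] ⊕ 0x8 = 0x6; E(K, 0x6) = 0x8.
C[6]: P[6] ⊕ 0x8 = 0x8; E(K, 0x8) = 0x6.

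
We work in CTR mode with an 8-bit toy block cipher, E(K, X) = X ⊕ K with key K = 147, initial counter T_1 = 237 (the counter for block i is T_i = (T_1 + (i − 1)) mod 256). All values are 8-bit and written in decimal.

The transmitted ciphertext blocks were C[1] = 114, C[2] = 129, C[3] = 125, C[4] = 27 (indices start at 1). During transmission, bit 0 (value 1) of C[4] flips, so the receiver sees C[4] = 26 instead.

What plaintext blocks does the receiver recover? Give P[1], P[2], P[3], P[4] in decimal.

P[1] = 12, P[2] = 252, P[3] = 1, P[4] = 121

CTR decryption: S_i = E(K, T_i) where T_i is the counter for block i; P_i = C_i ⊕ S_i.
Only C[4] changed, to 26. In CTR, a change in C_i flips the same bit in P_i only; the keystream is unaffected. Decrypting the received ciphertext:
P[1]: T = 237, S = E(K, T) = 126; 114 ⊕ 126 = 12.
P[2]: T = 238, S = E(K, T) = 125; 129 ⊕ 125 = 252.
P[3]: T = 239, S = E(K, T) = 124; 125 ⊕ 124 = 1.
P[4]: T = 240, S = E(K, T) = 99; 26 ⊕ 99 = 121.
Blocks that differ from the original plaintext: P[4].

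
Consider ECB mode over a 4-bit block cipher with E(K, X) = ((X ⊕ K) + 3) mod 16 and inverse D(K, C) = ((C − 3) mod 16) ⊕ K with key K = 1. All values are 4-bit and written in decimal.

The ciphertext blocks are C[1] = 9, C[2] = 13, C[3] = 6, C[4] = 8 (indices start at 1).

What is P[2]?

ECB decryption: P_i = D(K, C_i).
P[2]: D(K, 13) = 11.

P[2] = 11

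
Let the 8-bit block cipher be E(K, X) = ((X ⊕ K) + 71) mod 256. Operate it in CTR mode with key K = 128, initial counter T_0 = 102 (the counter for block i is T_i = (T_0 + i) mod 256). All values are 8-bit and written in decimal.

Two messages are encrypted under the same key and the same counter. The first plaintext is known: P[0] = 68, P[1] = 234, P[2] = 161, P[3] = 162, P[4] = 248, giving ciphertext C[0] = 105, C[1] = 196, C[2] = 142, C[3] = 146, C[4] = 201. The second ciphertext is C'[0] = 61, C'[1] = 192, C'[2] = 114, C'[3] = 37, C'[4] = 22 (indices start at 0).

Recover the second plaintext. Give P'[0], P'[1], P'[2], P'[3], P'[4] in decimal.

In CTR with a reused counter, both messages share the same keystream S_i, so C_i ⊕ C'_i = P_i ⊕ P'_i and thus P'_i = P_i ⊕ C_i ⊕ C'_i.
P'[0]: 68 ⊕ 105 ⊕ 61 = 16.
P'[1]: 234 ⊕ 196 ⊕ 192 = 238.
P'[2]: 161 ⊕ 142 ⊕ 114 = 93.
P'[3]: 162 ⊕ 146 ⊕ 37 = 21.
P'[4]: 248 ⊕ 201 ⊕ 22 = 39.

P'[0] = 16, P'[1] = 238, P'[2] = 93, P'[3] = 21, P'[4] = 39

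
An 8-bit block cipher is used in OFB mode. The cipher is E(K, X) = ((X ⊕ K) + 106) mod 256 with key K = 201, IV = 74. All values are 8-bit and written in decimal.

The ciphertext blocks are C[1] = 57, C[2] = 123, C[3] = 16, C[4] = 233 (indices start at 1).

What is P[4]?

OFB decryption: S_i = E(K, S_{i−1}) with S_{0} = IV; P_i = C_i ⊕ S_i.
P[1]: S = E(K, 74) = 237; 57 ⊕ 237 = 212.
P[2]: S = E(K, 237) = 142; 123 ⊕ 142 = 245.
P[3]: S = E(K, 142) = 177; 16 ⊕ 177 = 161.
P[4]: S = E(K, 177) = 226; 233 ⊕ 226 = 11.

P[4] = 11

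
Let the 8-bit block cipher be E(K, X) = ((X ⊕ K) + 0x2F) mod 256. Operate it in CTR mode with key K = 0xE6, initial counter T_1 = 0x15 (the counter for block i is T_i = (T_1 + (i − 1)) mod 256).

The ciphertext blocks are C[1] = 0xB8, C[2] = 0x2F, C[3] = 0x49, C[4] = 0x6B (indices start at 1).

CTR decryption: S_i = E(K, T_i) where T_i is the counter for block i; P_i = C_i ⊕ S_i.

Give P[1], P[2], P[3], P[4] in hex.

P[1] = 0x9A, P[2] = 0x30, P[3] = 0x69, P[4] = 0x46

P[1]: T = 0x15, S = E(K, T) = 0x22; 0xB8 ⊕ 0x22 = 0x9A.
P[2]: T = 0x16, S = E(K, T) = 0x1F; 0x2F ⊕ 0x1F = 0x30.
P[3]: T = 0x17, S = E(K, T) = 0x20; 0x49 ⊕ 0x20 = 0x69.
P[4]: T = 0x18, S = E(K, T) = 0x2D; 0x6B ⊕ 0x2D = 0x46.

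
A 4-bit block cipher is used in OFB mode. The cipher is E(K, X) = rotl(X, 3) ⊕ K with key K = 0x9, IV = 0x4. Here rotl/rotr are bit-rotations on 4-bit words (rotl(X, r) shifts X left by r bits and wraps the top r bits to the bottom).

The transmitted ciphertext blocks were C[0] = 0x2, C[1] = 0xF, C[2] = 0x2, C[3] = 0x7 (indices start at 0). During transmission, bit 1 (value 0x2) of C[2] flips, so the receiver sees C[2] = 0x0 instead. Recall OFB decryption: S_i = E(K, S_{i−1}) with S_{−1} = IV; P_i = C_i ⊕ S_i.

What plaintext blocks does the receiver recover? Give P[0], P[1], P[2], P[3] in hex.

Only C[2] changed, to 0x0. In OFB, a change in C_i flips the same bit in P_i only; the keystream is unaffected. Decrypting the received ciphertext:
P[0]: S = E(K, 0x4) = 0xB; 0x2 ⊕ 0xB = 0x9.
P[1]: S = E(K, 0xB) = 0x4; 0xF ⊕ 0x4 = 0xB.
P[2]: S = E(K, 0x4) = 0xB; 0x0 ⊕ 0xB = 0xB.
P[3]: S = E(K, 0xB) = 0x4; 0x7 ⊕ 0x4 = 0x3.
Blocks that differ from the original plaintext: P[2].

P[0] = 0x9, P[1] = 0xB, P[2] = 0xB, P[3] = 0x3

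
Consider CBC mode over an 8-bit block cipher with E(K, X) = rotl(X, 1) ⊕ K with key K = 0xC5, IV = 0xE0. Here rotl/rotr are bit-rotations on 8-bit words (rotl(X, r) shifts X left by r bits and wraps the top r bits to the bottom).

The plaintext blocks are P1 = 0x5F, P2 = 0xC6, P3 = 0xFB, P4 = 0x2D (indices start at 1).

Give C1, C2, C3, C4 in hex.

CBC encryption: C_i = E(K, P_i ⊕ C_{i−1}), with C_{0} = IV.
C1: P1 ⊕ 0xE0 = 0xBF; E(K, 0xBF) = 0xBA.
C2: P2 ⊕ 0xBA = 0x7C; E(K, 0x7C) = 0x3D.
C3: P3 ⊕ 0x3D = 0xC6; E(K, 0xC6) = 0x48.
C4: P4 ⊕ 0x48 = 0x65; E(K, 0x65) = 0x0F.

C1 = 0xBA, C2 = 0x3D, C3 = 0x48, C4 = 0x0F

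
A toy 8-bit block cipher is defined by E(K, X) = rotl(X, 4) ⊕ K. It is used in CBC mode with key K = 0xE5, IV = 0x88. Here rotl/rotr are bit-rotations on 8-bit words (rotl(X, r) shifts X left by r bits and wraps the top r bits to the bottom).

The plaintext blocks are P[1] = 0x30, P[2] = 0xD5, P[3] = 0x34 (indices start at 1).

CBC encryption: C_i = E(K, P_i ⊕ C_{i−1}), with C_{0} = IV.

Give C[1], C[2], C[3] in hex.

C[1]: P[1] ⊕ 0x88 = 0xB8; E(K, 0xB8) = 0x6E.
C[2]: P[2] ⊕ 0x6E = 0xBB; E(K, 0xBB) = 0x5E.
C[3]: P[3] ⊕ 0x5E = 0x6A; E(K, 0x6A) = 0x43.

C[1] = 0x6E, C[2] = 0x5E, C[3] = 0x43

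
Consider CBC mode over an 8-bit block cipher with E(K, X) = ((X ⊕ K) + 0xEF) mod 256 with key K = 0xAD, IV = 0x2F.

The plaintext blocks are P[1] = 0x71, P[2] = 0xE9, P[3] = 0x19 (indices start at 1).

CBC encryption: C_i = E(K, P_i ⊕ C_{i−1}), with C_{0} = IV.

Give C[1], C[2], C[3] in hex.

C[1]: P[1] ⊕ 0x2F = 0x5E; E(K, 0x5E) = 0xE2.
C[2]: P[2] ⊕ 0xE2 = 0x0B; E(K, 0x0B) = 0x95.
C[3]: P[3] ⊕ 0x95 = 0x8C; E(K, 0x8C) = 0x10.

C[1] = 0xE2, C[2] = 0x95, C[3] = 0x10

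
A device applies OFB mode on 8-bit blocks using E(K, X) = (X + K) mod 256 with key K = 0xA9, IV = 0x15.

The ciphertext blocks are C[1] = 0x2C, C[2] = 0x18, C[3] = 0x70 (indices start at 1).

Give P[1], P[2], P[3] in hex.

P[1] = 0x92, P[2] = 0x7F, P[3] = 0x60

OFB decryption: S_i = E(K, S_{i−1}) with S_{0} = IV; P_i = C_i ⊕ S_i.
P[1]: S = E(K, 0x15) = 0xBE; 0x2C ⊕ 0xBE = 0x92.
P[2]: S = E(K, 0xBE) = 0x67; 0x18 ⊕ 0x67 = 0x7F.
P[3]: S = E(K, 0x67) = 0x10; 0x70 ⊕ 0x10 = 0x60.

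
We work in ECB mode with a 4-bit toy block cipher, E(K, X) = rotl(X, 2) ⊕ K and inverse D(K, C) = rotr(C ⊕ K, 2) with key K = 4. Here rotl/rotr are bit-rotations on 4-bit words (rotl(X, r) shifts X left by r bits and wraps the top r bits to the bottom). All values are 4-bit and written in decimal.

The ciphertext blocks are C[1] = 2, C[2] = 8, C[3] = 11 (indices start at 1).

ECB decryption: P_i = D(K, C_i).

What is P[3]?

P[3]: D(K, 11) = 15.

P[3] = 15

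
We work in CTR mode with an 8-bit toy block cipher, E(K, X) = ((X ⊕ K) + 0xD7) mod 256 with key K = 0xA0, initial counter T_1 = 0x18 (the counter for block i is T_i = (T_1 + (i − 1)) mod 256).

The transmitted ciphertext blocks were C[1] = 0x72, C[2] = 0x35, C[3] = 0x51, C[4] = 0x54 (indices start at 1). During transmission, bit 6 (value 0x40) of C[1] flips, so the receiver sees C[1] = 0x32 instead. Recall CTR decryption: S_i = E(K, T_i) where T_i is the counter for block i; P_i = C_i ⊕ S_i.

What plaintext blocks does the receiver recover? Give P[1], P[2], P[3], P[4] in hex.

Only C[1] changed, to 0x32. In CTR, a change in C_i flips the same bit in P_i only; the keystream is unaffected. Decrypting the received ciphertext:
P[1]: T = 0x18, S = E(K, T) = 0x8F; 0x32 ⊕ 0x8F = 0xBD.
P[2]: T = 0x19, S = E(K, T) = 0x90; 0x35 ⊕ 0x90 = 0xA5.
P[3]: T = 0x1A, S = E(K, T) = 0x91; 0x51 ⊕ 0x91 = 0xC0.
P[4]: T = 0x1B, S = E(K, T) = 0x92; 0x54 ⊕ 0x92 = 0xC6.
Blocks that differ from the original plaintext: P[1].

P[1] = 0xBD, P[2] = 0xA5, P[3] = 0xC0, P[4] = 0xC6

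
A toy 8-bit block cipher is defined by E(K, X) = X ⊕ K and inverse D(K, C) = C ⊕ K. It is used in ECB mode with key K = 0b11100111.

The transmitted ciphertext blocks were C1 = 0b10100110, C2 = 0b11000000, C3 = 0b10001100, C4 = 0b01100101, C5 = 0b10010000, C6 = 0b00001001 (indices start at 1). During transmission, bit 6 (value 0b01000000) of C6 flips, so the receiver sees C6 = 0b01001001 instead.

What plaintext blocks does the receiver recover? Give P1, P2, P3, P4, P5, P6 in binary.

ECB decryption: P_i = D(K, C_i).
Only C6 changed, to 0b01001001. In ECB, a change in C_i affects only P_i. Decrypting the received ciphertext:
P1: D(K, 0b10100110) = 0b01000001.
P2: D(K, 0b11000000) = 0b00100111.
P3: D(K, 0b10001100) = 0b01101011.
P4: D(K, 0b01100101) = 0b10000010.
P5: D(K, 0b10010000) = 0b01110111.
P6: D(K, 0b01001001) = 0b10101110.
Blocks that differ from the original plaintext: P6.

P1 = 0b01000001, P2 = 0b00100111, P3 = 0b01101011, P4 = 0b10000010, P5 = 0b01110111, P6 = 0b10101110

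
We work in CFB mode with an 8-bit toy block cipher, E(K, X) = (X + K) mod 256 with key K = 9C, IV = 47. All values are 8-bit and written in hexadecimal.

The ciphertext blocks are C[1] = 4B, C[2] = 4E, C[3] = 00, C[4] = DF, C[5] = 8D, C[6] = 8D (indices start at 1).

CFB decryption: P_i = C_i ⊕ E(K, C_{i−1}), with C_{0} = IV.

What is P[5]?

P[5]: E(K, DF) = 7B; 8D ⊕ 7B = F6.

P[5] = F6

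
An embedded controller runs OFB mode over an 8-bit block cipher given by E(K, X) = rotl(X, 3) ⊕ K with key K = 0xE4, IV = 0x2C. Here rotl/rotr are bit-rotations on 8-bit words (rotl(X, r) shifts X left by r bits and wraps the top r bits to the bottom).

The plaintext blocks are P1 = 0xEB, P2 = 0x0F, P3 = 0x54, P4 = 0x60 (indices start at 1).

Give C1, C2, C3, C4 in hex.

OFB encryption: S_i = E(K, S_{i−1}) with S_{0} = IV; C_i = P_i ⊕ S_i.
C1: S = E(K, 0x2C) = 0x85; 0xEB ⊕ 0x85 = 0x6E.
C2: S = E(K, 0x85) = 0xC8; 0x0F ⊕ 0xC8 = 0xC7.
C3: S = E(K, 0xC8) = 0xA2; 0x54 ⊕ 0xA2 = 0xF6.
C4: S = E(K, 0xA2) = 0xF1; 0x60 ⊕ 0xF1 = 0x91.

C1 = 0x6E, C2 = 0xC7, C3 = 0xF6, C4 = 0x91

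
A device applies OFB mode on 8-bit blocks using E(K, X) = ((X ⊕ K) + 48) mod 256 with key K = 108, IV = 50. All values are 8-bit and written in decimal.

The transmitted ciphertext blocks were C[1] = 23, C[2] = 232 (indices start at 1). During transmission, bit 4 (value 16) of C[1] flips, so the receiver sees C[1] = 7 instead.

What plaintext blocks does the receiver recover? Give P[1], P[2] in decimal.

P[1] = 137, P[2] = 250

OFB decryption: S_i = E(K, S_{i−1}) with S_{0} = IV; P_i = C_i ⊕ S_i.
Only C[1] changed, to 7. In OFB, a change in C_i flips the same bit in P_i only; the keystream is unaffected. Decrypting the received ciphertext:
P[1]: S = E(K, 50) = 142; 7 ⊕ 142 = 137.
P[2]: S = E(K, 142) = 18; 232 ⊕ 18 = 250.
Blocks that differ from the original plaintext: P[1].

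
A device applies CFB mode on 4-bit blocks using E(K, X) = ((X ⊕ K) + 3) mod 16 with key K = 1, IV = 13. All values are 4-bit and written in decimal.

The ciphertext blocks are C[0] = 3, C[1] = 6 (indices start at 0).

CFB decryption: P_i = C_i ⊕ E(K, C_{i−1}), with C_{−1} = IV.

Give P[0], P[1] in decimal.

P[0] = 12, P[1] = 3

P[0]: E(K, 13) = 15; 3 ⊕ 15 = 12.
P[1]: E(K, 3) = 5; 6 ⊕ 5 = 3.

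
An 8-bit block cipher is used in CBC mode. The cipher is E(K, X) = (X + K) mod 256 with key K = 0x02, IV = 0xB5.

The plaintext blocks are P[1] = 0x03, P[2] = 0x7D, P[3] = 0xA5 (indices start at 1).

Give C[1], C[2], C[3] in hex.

C[1] = 0xB8, C[2] = 0xC7, C[3] = 0x64

CBC encryption: C_i = E(K, P_i ⊕ C_{i−1}), with C_{0} = IV.
C[1]: P[1] ⊕ 0xB5 = 0xB6; E(K, 0xB6) = 0xB8.
C[2]: P[2] ⊕ 0xB8 = 0xC5; E(K, 0xC5) = 0xC7.
C[3]: P[3] ⊕ 0xC7 = 0x62; E(K, 0x62) = 0x64.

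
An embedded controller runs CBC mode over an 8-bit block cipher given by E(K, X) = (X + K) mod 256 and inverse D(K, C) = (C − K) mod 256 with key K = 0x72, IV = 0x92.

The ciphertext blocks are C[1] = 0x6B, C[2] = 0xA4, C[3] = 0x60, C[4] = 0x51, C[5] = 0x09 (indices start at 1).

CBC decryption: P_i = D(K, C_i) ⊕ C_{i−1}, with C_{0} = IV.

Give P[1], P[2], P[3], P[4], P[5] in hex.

P[1] = 0x6B, P[2] = 0x59, P[3] = 0x4A, P[4] = 0xBF, P[5] = 0xC6

P[1]: D(K, 0x6B) = 0xF9; 0xF9 ⊕ 0x92 = 0x6B.
P[2]: D(K, 0xA4) = 0x32; 0x32 ⊕ 0x6B = 0x59.
P[3]: D(K, 0x60) = 0xEE; 0xEE ⊕ 0xA4 = 0x4A.
P[4]: D(K, 0x51) = 0xDF; 0xDF ⊕ 0x60 = 0xBF.
P[5]: D(K, 0x09) = 0x97; 0x97 ⊕ 0x51 = 0xC6.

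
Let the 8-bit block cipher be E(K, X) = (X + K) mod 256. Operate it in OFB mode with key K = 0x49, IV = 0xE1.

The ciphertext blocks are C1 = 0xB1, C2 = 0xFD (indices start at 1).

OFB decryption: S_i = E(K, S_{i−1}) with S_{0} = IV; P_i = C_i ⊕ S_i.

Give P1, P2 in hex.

P1 = 0x9B, P2 = 0x8E

P1: S = E(K, 0xE1) = 0x2A; 0xB1 ⊕ 0x2A = 0x9B.
P2: S = E(K, 0x2A) = 0x73; 0xFD ⊕ 0x73 = 0x8E.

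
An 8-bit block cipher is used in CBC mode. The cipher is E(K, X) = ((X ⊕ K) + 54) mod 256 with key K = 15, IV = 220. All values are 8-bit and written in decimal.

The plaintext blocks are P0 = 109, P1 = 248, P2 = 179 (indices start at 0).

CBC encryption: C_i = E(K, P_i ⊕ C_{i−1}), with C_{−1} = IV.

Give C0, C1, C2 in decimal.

C0 = 244, C1 = 57, C2 = 187

C0: P0 ⊕ 220 = 177; E(K, 177) = 244.
C1: P1 ⊕ 244 = 12; E(K, 12) = 57.
C2: P2 ⊕ 57 = 138; E(K, 138) = 187.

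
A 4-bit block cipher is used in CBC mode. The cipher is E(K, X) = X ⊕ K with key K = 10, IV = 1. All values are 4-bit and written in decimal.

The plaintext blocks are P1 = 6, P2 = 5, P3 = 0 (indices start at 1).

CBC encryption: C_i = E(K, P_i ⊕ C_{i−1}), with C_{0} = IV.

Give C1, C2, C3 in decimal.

C1: P1 ⊕ 1 = 7; E(K, 7) = 13.
C2: P2 ⊕ 13 = 8; E(K, 8) = 2.
C3: P3 ⊕ 2 = 2; E(K, 2) = 8.

C1 = 13, C2 = 2, C3 = 8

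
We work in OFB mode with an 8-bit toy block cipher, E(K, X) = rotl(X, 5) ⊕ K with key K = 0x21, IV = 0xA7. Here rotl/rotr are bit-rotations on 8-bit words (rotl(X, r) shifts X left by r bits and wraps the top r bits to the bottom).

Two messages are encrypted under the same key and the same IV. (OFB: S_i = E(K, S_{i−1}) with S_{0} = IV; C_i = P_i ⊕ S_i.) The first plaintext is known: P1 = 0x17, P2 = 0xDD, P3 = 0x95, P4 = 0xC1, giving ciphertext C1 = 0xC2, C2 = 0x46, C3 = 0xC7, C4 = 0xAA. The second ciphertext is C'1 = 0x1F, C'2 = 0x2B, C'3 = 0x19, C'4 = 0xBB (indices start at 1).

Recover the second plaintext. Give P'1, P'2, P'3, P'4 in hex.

P'1 = 0xCA, P'2 = 0xB0, P'3 = 0x4B, P'4 = 0xD0

In OFB with a reused IV, both messages share the same keystream S_i, so C_i ⊕ C'_i = P_i ⊕ P'_i and thus P'_i = P_i ⊕ C_i ⊕ C'_i.
P'1: 0x17 ⊕ 0xC2 ⊕ 0x1F = 0xCA.
P'2: 0xDD ⊕ 0x46 ⊕ 0x2B = 0xB0.
P'3: 0x95 ⊕ 0xC7 ⊕ 0x19 = 0x4B.
P'4: 0xC1 ⊕ 0xAA ⊕ 0xBB = 0xD0.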